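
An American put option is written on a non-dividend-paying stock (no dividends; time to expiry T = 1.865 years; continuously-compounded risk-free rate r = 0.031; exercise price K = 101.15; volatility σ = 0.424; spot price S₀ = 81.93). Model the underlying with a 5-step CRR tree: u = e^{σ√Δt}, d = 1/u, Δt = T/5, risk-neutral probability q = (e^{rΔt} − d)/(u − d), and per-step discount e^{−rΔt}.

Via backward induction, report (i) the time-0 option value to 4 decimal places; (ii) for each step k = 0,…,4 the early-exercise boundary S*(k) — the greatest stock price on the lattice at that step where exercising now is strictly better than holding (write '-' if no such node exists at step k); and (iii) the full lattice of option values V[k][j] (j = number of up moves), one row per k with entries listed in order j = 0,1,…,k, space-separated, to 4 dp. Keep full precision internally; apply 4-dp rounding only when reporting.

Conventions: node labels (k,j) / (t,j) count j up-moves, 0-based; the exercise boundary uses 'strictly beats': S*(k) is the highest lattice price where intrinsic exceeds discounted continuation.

price = 28.4755
boundary = - - 48.8112 63.2385 48.8112
tree:
28.4755
39.4760 16.1717
52.3388 25.2464 5.8360
63.4746 37.9115 10.8893 0.0000
72.0699 52.3388 20.3183 0.0000 0.0000
78.7042 63.4746 37.9115 0.0000 0.0000 0.0000

params: Δt=0.37300 u=1.29557 d=0.77186 q=0.45783 e^(-rΔt)=0.98850
t_5 payoffs: 78.7042 63.4746 37.9115 0.0000 0.0000 0.0000
t_4: node(4,0) S=29.0801 payoff=72.0699 vs cont=70.9070 → 72.0699 [stop]  node(4,1) S=48.8112 payoff=52.3388 vs cont=51.1759 → 52.3388 [stop]  node(4,2) S=81.9300 payoff=19.2200 vs cont=20.3183 → 20.3183 [wait]  node(4,3) S=137.5201 payoff=0.0000 vs cont=0.0000 → 0.0000 [wait]  node(4,4) S=230.8286 payoff=0.0000 vs cont=0.0000 → 0.0000 [wait]  ⇒ S*(4)=48.8112
t_3: node(3,0) S=37.6754 payoff=63.4746 vs cont=62.3117 → 63.4746 [stop]  node(3,1) S=63.2385 payoff=37.9115 vs cont=37.2457 → 37.9115 [stop]  node(3,2) S=106.1462 payoff=0.0000 vs cont=10.8893 → 10.8893 [wait]  node(3,3) S=178.1673 payoff=0.0000 vs cont=0.0000 → 0.0000 [wait]  ⇒ S*(3)=63.2385
t_2: node(2,0) S=48.8112 payoff=52.3388 vs cont=51.1759 → 52.3388 [stop]  node(2,1) S=81.9300 payoff=19.2200 vs cont=25.2464 → 25.2464 [wait]  node(2,2) S=137.5201 payoff=0.0000 vs cont=5.8360 → 5.8360 [wait]  ⇒ S*(2)=48.8112
t_1: node(1,0) S=63.2385 payoff=37.9115 vs cont=39.4760 → 39.4760 [wait]  node(1,1) S=106.1462 payoff=0.0000 vs cont=16.1717 → 16.1717 [wait]  ⇒ S*(1)=-
t_0: node(0,0) S=81.9300 payoff=19.2200 vs cont=28.4755 → 28.4755 [wait]  ⇒ S*(0)=-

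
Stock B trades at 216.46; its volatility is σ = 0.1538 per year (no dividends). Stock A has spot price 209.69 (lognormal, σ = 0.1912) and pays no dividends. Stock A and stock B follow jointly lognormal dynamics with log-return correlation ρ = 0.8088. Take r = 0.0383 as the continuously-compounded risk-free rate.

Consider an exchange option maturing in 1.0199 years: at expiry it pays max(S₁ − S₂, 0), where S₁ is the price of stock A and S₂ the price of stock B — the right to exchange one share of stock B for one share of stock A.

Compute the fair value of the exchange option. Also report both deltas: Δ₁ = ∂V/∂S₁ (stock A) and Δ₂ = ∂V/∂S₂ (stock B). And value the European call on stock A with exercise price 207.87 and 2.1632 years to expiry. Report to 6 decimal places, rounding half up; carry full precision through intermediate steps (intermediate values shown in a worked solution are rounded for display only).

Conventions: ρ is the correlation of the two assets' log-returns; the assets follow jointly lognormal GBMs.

exchange price = 6.637591
Δ1 = 0.411753
Δ2 = -0.368211
price(stock A call K=207.87) = 32.765069

σ_eff = √(σ₁² + σ₂² − 2ρσ₁σ₂) = √(0.1912² + 0.1538² − 2·0.8088·0.1912·0.1538) = 0.112445
d₁ = (ln(S₁/S₂) + (q₂ − q₁ + σ_eff²/2)T) / (σ_eff√T) = (ln(209.69/216.46) + (0.0 − 0.0 + 0.006322)·1.0199) / 0.113558 = -0.223038
d₂ = d₁ − σ_eff√T = -0.223038 − 0.113558 = -0.336596
N(d₁) = 0.411753,  N(d₂) = 0.368211
V = S₁·e^{−q₁T}·N(d₁) − S₂·e^{−q₂T}·N(d₂) = 86.340456 − 79.702865 = 6.637591
Δ₁ = e^{−q₁T}·N(d₁) = 0.411753;  Δ₂ = −e^{−q₂T}·N(d₂) = -0.368211
[vanilla: stock A call K=207.87]
σ√T = 0.1912·√2.1632 = 0.281214
d₁ = (ln(S/K) + (r+σ²/2)T) / (σ√T) = (ln(209.69/207.87) + (0.0383+0.1912²/2)·2.1632) / 0.281214 = (0.008717 + 0.122391) / 0.281214 = 0.466224
d₂ = d₁ − σ√T = 0.466224 − 0.281214 = 0.185010
e^{−rT} = 0.920489
N(d₁) = 0.679472,  N(d₂) = 0.573390
price = S·N(d₁) − K·e^{−rT}·N(d₂) = 142.478558 − 109.713488 = 32.765069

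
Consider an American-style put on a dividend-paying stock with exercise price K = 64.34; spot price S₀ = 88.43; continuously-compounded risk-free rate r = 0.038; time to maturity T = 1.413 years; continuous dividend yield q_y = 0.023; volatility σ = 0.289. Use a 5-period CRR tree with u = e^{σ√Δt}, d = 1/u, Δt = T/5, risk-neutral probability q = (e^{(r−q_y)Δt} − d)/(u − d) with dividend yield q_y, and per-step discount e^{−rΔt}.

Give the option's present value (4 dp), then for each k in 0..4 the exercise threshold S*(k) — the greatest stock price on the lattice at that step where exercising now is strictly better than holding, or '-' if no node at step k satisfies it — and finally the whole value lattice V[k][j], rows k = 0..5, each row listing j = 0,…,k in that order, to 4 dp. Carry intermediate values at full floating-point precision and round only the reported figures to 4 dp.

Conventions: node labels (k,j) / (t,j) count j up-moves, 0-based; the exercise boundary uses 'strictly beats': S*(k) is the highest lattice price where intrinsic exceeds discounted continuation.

price = 2.3663
boundary = - - - - 47.8313
tree:
2.3663
3.9967 0.6213
6.6162 1.1972 0.0000
10.6582 2.3069 0.0000 0.0000
16.5087 4.4453 0.0000 0.0000 0.0000
23.3205 8.5657 0.0000 0.0000 0.0000 0.0000

params: Δt=0.28260 u=1.16606 d=0.85759 q=0.47544 e^(-rΔt)=0.98932
t_5 payoffs: 23.3205 8.5657 0.0000 0.0000 0.0000 0.0000
t_4: node(4,0) S=47.8313 payoff=16.5087 vs cont=16.1314 → 16.5087 [stop]  node(4,1) S=65.0363 payoff=0.0000 vs cont=4.4453 → 4.4453 [wait]  node(4,2) S=88.4300 payoff=0.0000 vs cont=0.0000 → 0.0000 [wait]  node(4,3) S=120.2385 payoff=0.0000 vs cont=0.0000 → 0.0000 [wait]  node(4,4) S=163.4885 payoff=0.0000 vs cont=0.0000 → 0.0000 [wait]  ⇒ S*(4)=47.8313
t_3: node(3,0) S=55.7743 payoff=8.5657 vs cont=10.6582 → 10.6582 [wait]  node(3,1) S=75.8364 payoff=0.0000 vs cont=2.3069 → 2.3069 [wait]  node(3,2) S=103.1149 payoff=0.0000 vs cont=0.0000 → 0.0000 [wait]  node(3,3) S=140.2056 payoff=0.0000 vs cont=0.0000 → 0.0000 [wait]  ⇒ S*(3)=-
t_2: node(2,0) S=65.0363 payoff=0.0000 vs cont=6.6162 → 6.6162 [wait]  node(2,1) S=88.4300 payoff=0.0000 vs cont=1.1972 → 1.1972 [wait]  node(2,2) S=120.2385 payoff=0.0000 vs cont=0.0000 → 0.0000 [wait]  ⇒ S*(2)=-
t_1: node(1,0) S=75.8364 payoff=0.0000 vs cont=3.9967 → 3.9967 [wait]  node(1,1) S=103.1149 payoff=0.0000 vs cont=0.6213 → 0.6213 [wait]  ⇒ S*(1)=-
t_0: node(0,0) S=88.4300 payoff=0.0000 vs cont=2.3663 → 2.3663 [wait]  ⇒ S*(0)=-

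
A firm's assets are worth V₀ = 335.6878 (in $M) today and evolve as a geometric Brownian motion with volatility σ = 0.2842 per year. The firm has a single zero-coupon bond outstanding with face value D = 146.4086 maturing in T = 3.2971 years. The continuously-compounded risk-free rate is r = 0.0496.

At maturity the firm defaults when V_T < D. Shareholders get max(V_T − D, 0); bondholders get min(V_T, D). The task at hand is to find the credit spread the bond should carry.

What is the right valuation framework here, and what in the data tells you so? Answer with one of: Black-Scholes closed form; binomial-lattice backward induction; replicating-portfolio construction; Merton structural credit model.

Key observation: the question is about default risk generated by asset-value dynamics against a debt face of 146.4086 — the structural framework prices exactly that.

framework: Merton structural credit model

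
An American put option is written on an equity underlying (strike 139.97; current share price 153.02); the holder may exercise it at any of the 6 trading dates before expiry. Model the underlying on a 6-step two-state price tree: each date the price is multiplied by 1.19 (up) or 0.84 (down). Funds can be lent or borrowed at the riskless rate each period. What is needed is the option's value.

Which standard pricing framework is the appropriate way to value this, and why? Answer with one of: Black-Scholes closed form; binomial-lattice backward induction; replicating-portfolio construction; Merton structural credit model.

Key observation: the defining feature is the embedded early-exercise option across 6 discrete dates on the spot-153.02 tree; pricing the strike-139.97 put means working backward with an exercise test at every node.

framework: binomial-lattice backward induction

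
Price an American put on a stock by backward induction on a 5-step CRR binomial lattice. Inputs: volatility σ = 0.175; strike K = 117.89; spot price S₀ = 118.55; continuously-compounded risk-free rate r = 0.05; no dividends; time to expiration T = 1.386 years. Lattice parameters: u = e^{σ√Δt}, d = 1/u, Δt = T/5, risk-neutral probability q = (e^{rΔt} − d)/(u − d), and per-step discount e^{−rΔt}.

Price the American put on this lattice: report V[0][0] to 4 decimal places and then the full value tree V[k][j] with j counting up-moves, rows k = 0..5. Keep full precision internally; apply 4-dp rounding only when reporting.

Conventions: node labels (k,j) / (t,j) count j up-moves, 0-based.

params: Δt=0.27720 u=1.09652 d=0.91198 q=0.55261 e^(-rΔt)=0.98624
t_5 payoffs: 43.1026 27.9697 9.7748 0.0000 0.0000 0.0000
k=4: node(4,0) S=82.0055 payoff=35.8845 vs cont=34.2618 → 35.8845 [stop]  node(4,1) S=98.5989 payoff=19.2911 vs cont=17.6684 → 19.2911 [stop]  node(4,2) S=118.5500 payoff=0.0000 vs cont=4.3129 → 4.3129 [wait]  node(4,3) S=142.5381 payoff=0.0000 vs cont=0.0000 → 0.0000 [wait]  node(4,4) S=171.3800 payoff=0.0000 vs cont=0.0000 → 0.0000 [wait]
k=3: node(3,0) S=89.9203 payoff=27.9697 vs cont=26.3470 → 27.9697 [stop]  node(3,1) S=108.1152 payoff=9.7748 vs cont=10.8623 → 10.8623 [wait]  node(3,2) S=129.9919 payoff=0.0000 vs cont=1.9030 → 1.9030 [wait]  node(3,3) S=156.2951 payoff=0.0000 vs cont=0.0000 → 0.0000 [wait]
k=2: node(2,0) S=98.5989 payoff=19.2911 vs cont=18.2611 → 19.2911 [stop]  node(2,1) S=118.5500 payoff=0.0000 vs cont=5.8299 → 5.8299 [wait]  node(2,2) S=142.5381 payoff=0.0000 vs cont=0.8397 → 0.8397 [wait]
k=1: node(1,0) S=108.1152 payoff=9.7748 vs cont=11.6891 → 11.6891 [wait]  node(1,1) S=129.9919 payoff=0.0000 vs cont=3.0299 → 3.0299 [wait]
k=0: node(0,0) S=118.5500 payoff=0.0000 vs cont=6.8089 → 6.8089 [wait]

price = 6.8089
tree:
6.8089
11.6891 3.0299
19.2911 5.8299 0.8397
27.9697 10.8623 1.9030 0.0000
35.8845 19.2911 4.3129 0.0000 0.0000
43.1026 27.9697 9.7748 0.0000 0.0000 0.0000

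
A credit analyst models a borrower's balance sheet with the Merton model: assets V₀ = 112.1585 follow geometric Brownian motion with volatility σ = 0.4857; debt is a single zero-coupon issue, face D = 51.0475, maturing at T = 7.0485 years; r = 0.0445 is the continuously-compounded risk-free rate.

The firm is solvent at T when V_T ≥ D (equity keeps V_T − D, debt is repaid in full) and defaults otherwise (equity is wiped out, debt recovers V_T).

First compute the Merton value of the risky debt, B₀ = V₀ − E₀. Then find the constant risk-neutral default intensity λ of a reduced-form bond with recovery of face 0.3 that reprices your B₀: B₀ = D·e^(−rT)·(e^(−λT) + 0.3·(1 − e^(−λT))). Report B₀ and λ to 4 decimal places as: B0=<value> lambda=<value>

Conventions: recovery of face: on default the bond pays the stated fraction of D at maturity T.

Work the structural quantities from V₀ = 112.1585 against face 51.0475:
d₁ = [ln(V₀/D) + (r + σ²/2)T] / (σ√T)
   = [ln(112.1585/51.0475) + (0.0445 + 0.5·0.4857²)·7.0485] / (0.4857·√7.0485)
   = [0.787156 + 1.145045] / 1.289485 = 1.498428
d₂ = d₁ − σ√T = 1.498428 − 1.289485 = 0.208943
N(d₁) = 0.932989,  N(d₂) = 0.582753,  e^(−rT) = 0.730769
E₀ = V₀·N(d₁) − D·e^(−rT)·N(d₂)
   = 112.1585·0.932989 − 51.0475·0.730769·0.582753 = 82.903656
B₀ = V₀ − E₀ = 112.1585 − 82.903656 = 29.254844
e^(−λT) = (B₀·e^(rT)/D − 0.3)/(1 − 0.3) = (29.2548·1.368422/51.0475 − 0.3)/0.7 = 0.69175521
λ = −ln(0.69175521)/7.0485 = 0.052284

B0=29.2548 lambda=0.0523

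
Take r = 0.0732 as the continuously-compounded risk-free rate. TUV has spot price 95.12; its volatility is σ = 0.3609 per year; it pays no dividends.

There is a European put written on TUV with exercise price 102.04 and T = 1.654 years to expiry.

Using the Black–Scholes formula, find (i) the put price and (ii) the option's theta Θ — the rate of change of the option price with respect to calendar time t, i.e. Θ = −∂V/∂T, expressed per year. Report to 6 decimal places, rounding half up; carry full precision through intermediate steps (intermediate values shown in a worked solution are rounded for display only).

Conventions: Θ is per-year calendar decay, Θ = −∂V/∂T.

price = 14.765956
Θ = -1.391144

σ√T = 0.3609·√1.654 = 0.464146
d₁ = (ln(S/K) + (r+σ²/2)T) / (σ√T) = (ln(95.12/102.04) + (0.0732+0.3609²/2)·1.654) / 0.464146 = (-0.070226 + 0.228789) / 0.464146 = 0.341623
d₂ = d₁ − σ√T = 0.341623 − 0.464146 = -0.122523
e^{−rT} = 0.885969
N(−d₁) = 0.366317,  N(−d₂) = 0.548758
Put price V = K·e^{−rT}·N(−d₂) − S·N(−d₁) = 49.610062 − 34.844105 = 14.765956
φ(d₁) = (1/√(2π))·e^{−d₁²/2} = 0.376329
Θ = −S·φ(d₁)·σ/(2√T) + r·K·e^{−rT}·N(−d₂) = −5.022600 + 3.631457 = -1.391144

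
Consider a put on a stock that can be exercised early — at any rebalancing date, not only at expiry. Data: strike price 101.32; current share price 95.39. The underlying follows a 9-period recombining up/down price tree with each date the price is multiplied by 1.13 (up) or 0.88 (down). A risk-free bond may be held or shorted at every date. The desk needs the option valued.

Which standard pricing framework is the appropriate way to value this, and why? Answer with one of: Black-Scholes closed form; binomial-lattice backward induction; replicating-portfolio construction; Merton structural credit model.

framework: binomial-lattice backward induction

Key observation: the exercise right at every one of the 9 steps is what matters: each node needs max(101.32 − S, continuation), which only the stepwise tree valuation starting from spot 95.39 delivers.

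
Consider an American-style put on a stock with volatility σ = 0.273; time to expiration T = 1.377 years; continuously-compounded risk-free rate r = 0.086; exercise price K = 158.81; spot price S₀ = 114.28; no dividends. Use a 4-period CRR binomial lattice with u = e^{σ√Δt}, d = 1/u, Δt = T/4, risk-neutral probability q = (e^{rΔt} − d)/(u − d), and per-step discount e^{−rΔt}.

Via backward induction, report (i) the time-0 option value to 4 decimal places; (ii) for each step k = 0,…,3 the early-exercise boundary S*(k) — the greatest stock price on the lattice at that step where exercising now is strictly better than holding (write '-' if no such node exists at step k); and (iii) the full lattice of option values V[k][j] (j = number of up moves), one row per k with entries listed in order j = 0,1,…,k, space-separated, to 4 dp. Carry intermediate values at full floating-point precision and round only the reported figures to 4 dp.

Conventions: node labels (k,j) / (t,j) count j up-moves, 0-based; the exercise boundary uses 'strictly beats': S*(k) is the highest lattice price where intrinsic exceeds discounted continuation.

price = 44.5300
boundary = 114.2800 97.3658 114.2800 134.1325
tree:
44.5300
61.4442 25.2258
75.8550 44.5300 11.0191
88.1329 61.4442 24.6775 0.5966
98.5936 75.8550 44.5300 1.3762 0.0000

Δt=0.34425  u=1.17372  d=0.85199  q=0.55344  discount=0.97083
step 4 (expiry): payoffs max(K−S,0) = 98.5936 75.8550 44.5300 1.3762 0.0000
step 3: (k=3,j=0): S=70.6771, K−S=88.1329, hold=83.5002 ⇒ V=88.1329 exercise | (k=3,j=1): S=97.3658, K−S=61.4442, hold=56.8115 ⇒ V=61.4442 exercise | (k=3,j=2): S=134.1325, K−S=24.6775, hold=20.0447 ⇒ V=24.6775 exercise | (k=3,j=3): S=184.7830, K−S=0.0000, hold=0.5966 ⇒ V=0.5966 continue  boundary S*=134.1325
step 2: (k=2,j=0): S=82.9550, K−S=75.8550, hold=71.2223 ⇒ V=75.8550 exercise | (k=2,j=1): S=114.2800, K−S=44.5300, hold=39.8973 ⇒ V=44.5300 exercise | (k=2,j=2): S=157.4338, K−S=1.3762, hold=11.0191 ⇒ V=11.0191 continue  boundary S*=114.2800
step 1: (k=1,j=0): S=97.3658, K−S=61.4442, hold=56.8115 ⇒ V=61.4442 exercise | (k=1,j=1): S=134.1325, K−S=24.6775, hold=25.2258 ⇒ V=25.2258 continue  boundary S*=97.3658
step 0: (k=0,j=0): S=114.2800, K−S=44.5300, hold=40.1919 ⇒ V=44.5300 exercise  boundary S*=114.2800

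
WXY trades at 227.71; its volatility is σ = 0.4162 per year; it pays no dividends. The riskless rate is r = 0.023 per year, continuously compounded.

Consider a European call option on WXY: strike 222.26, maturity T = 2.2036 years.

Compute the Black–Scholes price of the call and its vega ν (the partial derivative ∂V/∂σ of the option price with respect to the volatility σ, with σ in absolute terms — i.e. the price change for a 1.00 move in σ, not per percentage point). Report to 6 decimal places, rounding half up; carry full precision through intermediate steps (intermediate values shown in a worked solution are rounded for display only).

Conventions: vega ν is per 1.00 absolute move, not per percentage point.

σ√T = 0.4162·√2.2036 = 0.617829
d₁ = (ln(S/K) + (r+σ²/2)T) / (σ√T) = (ln(227.71/222.26) + (0.023+0.4162²/2)·2.2036) / 0.617829 = (0.024225 + 0.241539) / 0.617829 = 0.430158
d₂ = d₁ − σ√T = 0.430158 − 0.617829 = -0.187671
e^{−rT} = 0.950580
N(d₁) = 0.666460,  N(d₂) = 0.425567
Call price V = S·N(d₁) − K·e^{−rT}·N(d₂) = 151.759541 − 89.912125 = 61.847416
φ(d₁) = (1/√(2π))·e^{−d₁²/2} = 0.363689
ν = S·φ(d₁)·√T = 122.935831

price = 61.847416
ν = 122.935831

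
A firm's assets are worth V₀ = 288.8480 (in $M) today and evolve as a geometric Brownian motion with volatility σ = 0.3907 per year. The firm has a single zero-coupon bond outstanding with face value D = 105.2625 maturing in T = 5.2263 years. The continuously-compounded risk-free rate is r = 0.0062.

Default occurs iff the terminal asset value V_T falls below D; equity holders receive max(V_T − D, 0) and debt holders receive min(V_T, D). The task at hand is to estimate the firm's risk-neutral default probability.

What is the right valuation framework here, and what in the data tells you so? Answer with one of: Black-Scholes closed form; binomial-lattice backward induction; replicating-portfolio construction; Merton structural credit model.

framework: Merton structural credit model

Key observation: the asked-for credit quantity lives on the firm's capital structure — asset value, asset volatility, debt face 105.2625 — which is the structural model's domain.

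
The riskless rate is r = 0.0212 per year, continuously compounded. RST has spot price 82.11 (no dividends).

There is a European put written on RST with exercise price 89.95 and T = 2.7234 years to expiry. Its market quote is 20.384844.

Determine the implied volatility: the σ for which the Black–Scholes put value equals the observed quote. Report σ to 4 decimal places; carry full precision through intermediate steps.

At σ = 0.3496 the Black–Scholes value reproduces the quote:
σ√T = 0.3496·√2.7234 = 0.576935
d₁ = (ln(S/K) + (r+σ²/2)T) / (σ√T) = (ln(82.11/89.95) + (0.0212+0.3496²/2)·2.7234) / 0.576935 = (-0.091194 + 0.224163) / 0.576935 = 0.230475
d₂ = d₁ − σ√T = 0.230475 − 0.576935 = -0.346460
e^{−rT} = 0.943899
N(−d₁) = 0.408861,  N(−d₂) = 0.635502
V = K·e^{−rT}·N(−d₂) − S·N(−d₁) = 53.956452 − 33.571608 = 20.384844 (the quoted price), and the Black–Scholes price is strictly increasing in σ, so σ is unique

sigma = 0.3496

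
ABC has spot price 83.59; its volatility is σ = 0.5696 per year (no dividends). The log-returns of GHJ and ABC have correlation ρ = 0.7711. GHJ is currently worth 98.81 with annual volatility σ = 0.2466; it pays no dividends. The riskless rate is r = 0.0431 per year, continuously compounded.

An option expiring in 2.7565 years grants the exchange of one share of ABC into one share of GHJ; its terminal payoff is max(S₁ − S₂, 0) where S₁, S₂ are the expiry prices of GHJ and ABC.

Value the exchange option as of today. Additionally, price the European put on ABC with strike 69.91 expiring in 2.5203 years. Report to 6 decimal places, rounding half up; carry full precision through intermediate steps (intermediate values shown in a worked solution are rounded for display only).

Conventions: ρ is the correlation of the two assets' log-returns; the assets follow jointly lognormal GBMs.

σ_eff = √(σ₁² + σ₂² − 2ρσ₁σ₂) = √(0.2466² + 0.5696² − 2·0.7711·0.2466·0.5696) = 0.410650
d₁ = (ln(S₁/S₂) + (q₂ − q₁ + σ_eff²/2)T) / (σ_eff√T) = (ln(98.81/83.59) + (0.0 − 0.0 + 0.084317)·2.7565) / 0.681790 = 0.586242
d₂ = d₁ − σ_eff√T = 0.586242 − 0.681790 = -0.095548
N(d₁) = 0.721143,  N(d₂) = 0.461940
V = S₁·e^{−q₁T}·N(d₁) − S₂·e^{−q₂T}·N(d₂) = 71.256182 − 38.613544 = 32.642638
[vanilla: ABC put K=69.91]
σ√T = 0.5696·√2.5203 = 0.904266
d₁ = (ln(S/K) + (r+σ²/2)T) / (σ√T) = (ln(83.59/69.91) + (0.0431+0.5696²/2)·2.5203) / 0.904266 = (0.178715 + 0.517473) / 0.904266 = 0.769894
d₂ = d₁ − σ√T = 0.769894 − 0.904266 = -0.134372
e^{−rT} = 0.897067
N(−d₁) = 0.220682,  N(−d₂) = 0.553446
price = K·e^{−rT}·N(−d₂) − S·N(−d₁) = 34.708772 − 18.446767 = 16.262004

exchange price = 32.642638
price(ABC put K=69.91) = 16.262004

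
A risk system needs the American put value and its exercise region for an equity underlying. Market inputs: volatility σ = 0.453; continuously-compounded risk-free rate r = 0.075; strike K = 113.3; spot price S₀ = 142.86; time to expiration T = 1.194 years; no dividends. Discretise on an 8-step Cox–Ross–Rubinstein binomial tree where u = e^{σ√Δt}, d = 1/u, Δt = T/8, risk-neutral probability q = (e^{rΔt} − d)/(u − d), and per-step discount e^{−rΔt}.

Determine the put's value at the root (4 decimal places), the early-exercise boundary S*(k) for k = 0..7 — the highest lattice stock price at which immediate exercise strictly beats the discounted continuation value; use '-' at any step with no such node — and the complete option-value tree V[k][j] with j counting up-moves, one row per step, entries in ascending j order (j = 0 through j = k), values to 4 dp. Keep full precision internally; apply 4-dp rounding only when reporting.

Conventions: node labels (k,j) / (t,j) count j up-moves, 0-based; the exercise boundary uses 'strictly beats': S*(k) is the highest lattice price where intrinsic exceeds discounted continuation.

Δt=0.14925, u=1.19125, d=0.83945, q=0.48836, disc=e^(-rΔt)=0.98887
k=8 terminal: V=max(K-S,0) → 78.0731 63.3100 42.3598 12.6297 0.0000 0.0000 0.0000 0.0000 0.0000
k=7: j=0 S=41.9642 intr=71.3358 cont=70.0746 V=71.3358[EX]; j=1 S=59.5508 intr=53.7492 cont=52.4880 V=53.7492[EX]; j=2 S=84.5078 intr=28.7922 cont=27.5310 V=28.7922[EX]; j=3 S=119.9240 intr=0.0000 cont=6.3900 V=6.3900[hold]; j=4 S=170.1826 intr=0.0000 cont=0.0000 V=0.0000[hold]; j=5 S=241.5040 intr=0.0000 cont=0.0000 V=0.0000[hold]; j=6 S=342.7153 intr=0.0000 cont=0.0000 V=0.0000[hold]; j=7 S=486.3429 intr=0.0000 cont=0.0000 V=0.0000[hold]  S*(7)=84.5078
k=6: j=0 S=49.9900 intr=63.3100 cont=62.0488 V=63.3100[EX]; j=1 S=70.9402 intr=42.3598 cont=41.0986 V=42.3598[EX]; j=2 S=100.6703 intr=12.6297 cont=17.6532 V=17.6532[hold]; j=3 S=142.8600 intr=0.0000 cont=3.2330 V=3.2330[hold]; j=4 S=202.7308 intr=0.0000 cont=0.0000 V=0.0000[hold]; j=5 S=287.6927 intr=0.0000 cont=0.0000 V=0.0000[hold]; j=6 S=408.2611 intr=0.0000 cont=0.0000 V=0.0000[hold]  S*(6)=70.9402
k=5: j=0 S=59.5508 intr=53.7492 cont=52.4880 V=53.7492[EX]; j=1 S=84.5078 intr=28.7922 cont=29.9570 V=29.9570[hold]; j=2 S=119.9240 intr=0.0000 cont=10.4929 V=10.4929[hold]; j=3 S=170.1826 intr=0.0000 cont=1.6357 V=1.6357[hold]; j=4 S=241.5040 intr=0.0000 cont=0.0000 V=0.0000[hold]; j=5 S=342.7153 intr=0.0000 cont=0.0000 V=0.0000[hold]  S*(5)=59.5508
k=4: j=0 S=70.9402 intr=42.3598 cont=41.6611 V=42.3598[EX]; j=1 S=100.6703 intr=12.6297 cont=20.2239 V=20.2239[hold]; j=2 S=142.8600 intr=0.0000 cont=6.0988 V=6.0988[hold]; j=3 S=202.7308 intr=0.0000 cont=0.8276 V=0.8276[hold]; j=4 S=287.6927 intr=0.0000 cont=0.0000 V=0.0000[hold]  S*(4)=70.9402
k=3: j=0 S=84.5078 intr=28.7922 cont=31.1984 V=31.1984[hold]; j=1 S=119.9240 intr=0.0000 cont=13.1775 V=13.1775[hold]; j=2 S=170.1826 intr=0.0000 cont=3.4853 V=3.4853[hold]; j=3 S=241.5040 intr=0.0000 cont=0.4187 V=0.4187[hold]  S*(3)=-
k=2: j=0 S=100.6703 intr=12.6297 cont=22.1484 V=22.1484[hold]; j=1 S=142.8600 intr=0.0000 cont=8.3502 V=8.3502[hold]; j=2 S=202.7308 intr=0.0000 cont=1.9656 V=1.9656[hold]  S*(2)=-
k=1: j=0 S=119.9240 intr=0.0000 cont=15.2385 V=15.2385[hold]; j=1 S=170.1826 intr=0.0000 cont=5.1740 V=5.1740[hold]  S*(1)=-
k=0: j=0 S=142.8600 intr=0.0000 cont=10.2085 V=10.2085[hold]  S*(0)=-

price = 10.2085
boundary = - - - - 70.9402 59.5508 70.9402 84.5078
tree:
10.2085
15.2385 5.1740
22.1484 8.3502 1.9656
31.1984 13.1775 3.4853 0.4187
42.3598 20.2239 6.0988 0.8276 0.0000
53.7492 29.9570 10.4929 1.6357 0.0000 0.0000
63.3100 42.3598 17.6532 3.2330 0.0000 0.0000 0.0000
71.3358 53.7492 28.7922 6.3900 0.0000 0.0000 0.0000 0.0000
78.0731 63.3100 42.3598 12.6297 0.0000 0.0000 0.0000 0.0000 0.0000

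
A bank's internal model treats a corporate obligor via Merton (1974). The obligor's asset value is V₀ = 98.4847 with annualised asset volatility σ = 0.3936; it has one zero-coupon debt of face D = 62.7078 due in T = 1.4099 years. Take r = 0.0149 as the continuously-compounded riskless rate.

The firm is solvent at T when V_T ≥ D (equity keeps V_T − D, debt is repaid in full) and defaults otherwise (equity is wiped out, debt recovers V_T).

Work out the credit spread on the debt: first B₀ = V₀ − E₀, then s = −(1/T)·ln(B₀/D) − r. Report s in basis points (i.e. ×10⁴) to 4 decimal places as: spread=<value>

Work the structural quantities from V₀ = 98.4847 against face 62.7078:
d₁ = [ln(V₀/D) + (r + σ²/2)T] / (σ√T)
   = [ln(98.4847/62.7078) + (0.0149 + 0.5·0.3936²)·1.4099] / (0.3936·√1.4099)
   = [0.451415 + 0.130219] / 0.467358 = 1.244517
d₂ = d₁ − σ√T = 1.244517 − 0.467358 = 0.777159
N(d₁) = 0.893345,  N(d₂) = 0.781468,  e^(−rT) = 0.979212
E₀ = V₀·N(d₁) − D·e^(−rT)·N(d₂)
   = 98.4847·0.893345 − 62.7078·0.979212·0.781468 = 39.995446
B₀ = V₀ − E₀ = 98.4847 − 39.995446 = 58.489254
spread = −(1/T)·ln(B₀/D) − r = −(1/1.4099)·ln(58.489254/62.7078) − 0.0149 = 0.03449556
in basis points: 0.03449556 × 10⁴ = 344.9556 bp

spread=344.9556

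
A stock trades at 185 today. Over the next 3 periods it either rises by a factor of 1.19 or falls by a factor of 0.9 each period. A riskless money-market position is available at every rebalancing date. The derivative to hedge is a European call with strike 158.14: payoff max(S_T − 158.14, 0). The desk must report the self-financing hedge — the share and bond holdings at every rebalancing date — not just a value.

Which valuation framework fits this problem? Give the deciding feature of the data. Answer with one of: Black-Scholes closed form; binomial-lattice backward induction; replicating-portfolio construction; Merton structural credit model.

framework: replicating-portfolio construction

Key observation: the deliverable is the dynamic trading strategy on the 3-step tree (spot 185, moves 1.19 and 0.9), so the valuation must go through the node-by-node replicating-portfolio solve.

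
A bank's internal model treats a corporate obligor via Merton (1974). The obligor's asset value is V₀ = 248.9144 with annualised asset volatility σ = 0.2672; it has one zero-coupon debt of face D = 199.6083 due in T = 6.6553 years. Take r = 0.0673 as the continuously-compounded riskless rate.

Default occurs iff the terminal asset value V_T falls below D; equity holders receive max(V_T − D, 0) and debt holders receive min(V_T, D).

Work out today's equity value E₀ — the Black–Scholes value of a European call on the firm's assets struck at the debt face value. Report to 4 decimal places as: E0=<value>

E0=131.8059

Apply the equity-as-call identities (strike 199.6083, horizon 6.6553 years):
d₁ = [ln(V₀/D) + (r + σ²/2)T] / (σ√T)
   = [ln(248.9144/199.6083) + (0.0673 + 0.5·0.2672²)·6.6553] / (0.2672·√6.6553)
   = [0.220752 + 0.685482] / 0.689319 = 1.314680
d₂ = d₁ − σ√T = 1.314680 − 0.689319 = 0.625361
N(d₁) = 0.905691,  N(d₂) = 0.734133,  e^(−rT) = 0.638967
E₀ = V₀·N(d₁) − D·e^(−rT)·N(d₂)
   = 248.9144·0.905691 − 199.6083·0.638967·0.734133 = 131.805925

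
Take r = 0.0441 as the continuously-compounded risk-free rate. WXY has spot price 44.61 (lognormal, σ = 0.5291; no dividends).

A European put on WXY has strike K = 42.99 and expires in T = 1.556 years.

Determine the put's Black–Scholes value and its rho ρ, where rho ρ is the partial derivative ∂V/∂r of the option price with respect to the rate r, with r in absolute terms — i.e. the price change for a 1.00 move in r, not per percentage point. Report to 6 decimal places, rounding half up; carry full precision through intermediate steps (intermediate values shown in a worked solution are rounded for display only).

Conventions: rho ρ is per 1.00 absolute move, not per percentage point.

price = 8.857328
ρ = -35.443192

σ√T = 0.5291·√1.556 = 0.659998
d₁ = (ln(S/K) + (r+σ²/2)T) / (σ√T) = (ln(44.61/42.99) + (0.0441+0.5291²/2)·1.556) / 0.659998 = (0.036991 + 0.286418) / 0.659998 = 0.490015
d₂ = d₁ − σ√T = 0.490015 − 0.659998 = -0.169983
e^{−rT} = 0.933682
N(−d₁) = 0.312062,  N(−d₂) = 0.567488
Put price V = K·e^{−rT}·N(−d₂) − S·N(−d₁) = 22.778401 − 13.921073 = 8.857328
ρ = −K·T·e^{−rT}·N(−d₂) = -35.443192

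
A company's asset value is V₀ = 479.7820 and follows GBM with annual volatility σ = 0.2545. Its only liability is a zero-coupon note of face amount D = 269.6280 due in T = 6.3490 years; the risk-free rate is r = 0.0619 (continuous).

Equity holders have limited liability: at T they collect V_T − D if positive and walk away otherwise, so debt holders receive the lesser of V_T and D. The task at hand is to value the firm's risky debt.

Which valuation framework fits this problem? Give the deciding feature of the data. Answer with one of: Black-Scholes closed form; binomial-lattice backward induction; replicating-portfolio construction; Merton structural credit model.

framework: Merton structural credit model

Key observation: the question is about default risk generated by asset-value dynamics against a debt face of 269.6280 — the structural framework prices exactly that.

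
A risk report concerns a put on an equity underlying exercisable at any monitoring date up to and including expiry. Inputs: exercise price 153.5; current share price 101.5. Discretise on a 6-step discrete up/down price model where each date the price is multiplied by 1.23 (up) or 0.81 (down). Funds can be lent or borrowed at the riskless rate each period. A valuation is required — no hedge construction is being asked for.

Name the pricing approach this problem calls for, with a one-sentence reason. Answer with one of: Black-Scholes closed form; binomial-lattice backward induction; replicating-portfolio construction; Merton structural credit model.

framework: binomial-lattice backward induction

Key observation: the put (strike 153.5 on spot 101.5) is American-style on a 6-step discrete price model, so the early-exercise decision at every node requires stepwise backward valuation — a closed form cannot price the exercise right.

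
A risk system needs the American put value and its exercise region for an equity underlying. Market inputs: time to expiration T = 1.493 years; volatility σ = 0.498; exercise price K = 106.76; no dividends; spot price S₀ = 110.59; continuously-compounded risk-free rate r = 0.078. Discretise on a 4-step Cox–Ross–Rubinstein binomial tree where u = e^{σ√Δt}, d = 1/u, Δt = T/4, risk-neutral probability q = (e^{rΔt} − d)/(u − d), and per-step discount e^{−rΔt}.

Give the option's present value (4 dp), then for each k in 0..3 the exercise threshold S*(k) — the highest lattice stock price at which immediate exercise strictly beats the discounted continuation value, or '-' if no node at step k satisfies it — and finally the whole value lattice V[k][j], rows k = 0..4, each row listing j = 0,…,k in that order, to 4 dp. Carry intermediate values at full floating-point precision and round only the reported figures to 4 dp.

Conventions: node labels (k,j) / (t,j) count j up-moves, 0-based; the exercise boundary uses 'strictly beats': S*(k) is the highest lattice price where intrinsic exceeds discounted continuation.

price = 18.3054
boundary = - - 60.1795 81.5797
tree:
18.3054
29.7948 6.6146
46.5805 12.9057 0.0000
62.3670 25.1803 0.0000 0.0000
74.0123 46.5805 0.0000 0.0000 0.0000

Δt=0.37325  u=1.35561  d=0.73768  q=0.47233  discount=0.97131
step 4 (expiry): payoffs max(K−S,0) = 74.0123 46.5805 0.0000 0.0000 0.0000
step 3: (k=3,j=0): S=44.3930, K−S=62.3670, hold=59.3036 ⇒ V=62.3670 exercise | (k=3,j=1): S=81.5797, K−S=25.1803, hold=23.8740 ⇒ V=25.1803 exercise | (k=3,j=2): S=149.9165, K−S=0.0000, hold=0.0000 ⇒ V=0.0000 continue | (k=3,j=3): S=275.4970, K−S=0.0000, hold=0.0000 ⇒ V=0.0000 continue  boundary S*=81.5797
step 2: (k=2,j=0): S=60.1795, K−S=46.5805, hold=43.5172 ⇒ V=46.5805 exercise | (k=2,j=1): S=110.5900, K−S=0.0000, hold=12.9057 ⇒ V=12.9057 continue | (k=2,j=2): S=203.2279, K−S=0.0000, hold=0.0000 ⇒ V=0.0000 continue  boundary S*=60.1795
step 1: (k=1,j=0): S=81.5797, K−S=25.1803, hold=29.7948 ⇒ V=29.7948 continue | (k=1,j=1): S=149.9165, K−S=0.0000, hold=6.6146 ⇒ V=6.6146 continue  boundary S*=-
step 0: (k=0,j=0): S=110.5900, K−S=0.0000, hold=18.3054 ⇒ V=18.3054 continue  boundary S*=-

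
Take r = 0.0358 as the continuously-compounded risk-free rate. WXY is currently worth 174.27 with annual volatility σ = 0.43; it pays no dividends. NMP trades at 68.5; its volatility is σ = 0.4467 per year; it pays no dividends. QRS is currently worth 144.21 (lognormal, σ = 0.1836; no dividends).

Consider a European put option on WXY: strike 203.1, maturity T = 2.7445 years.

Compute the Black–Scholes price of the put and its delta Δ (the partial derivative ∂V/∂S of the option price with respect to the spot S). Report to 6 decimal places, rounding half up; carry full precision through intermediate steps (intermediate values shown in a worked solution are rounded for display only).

price = 54.918747
Δ = -0.390047

σ√T = 0.43·√2.7445 = 0.712361
d₁ = (ln(S/K) + (r+σ²/2)T) / (σ√T) = (ln(174.27/203.1) + (0.0358+0.43²/2)·2.7445) / 0.712361 = (-0.153093 + 0.351982) / 0.712361 = 0.279198
d₂ = d₁ − σ√T = 0.279198 − 0.712361 = -0.433163
e^{−rT} = 0.906419
N(−d₁) = 0.390047,  N(−d₂) = 0.667552
Put price V = K·e^{−rT}·N(−d₂) − S·N(−d₁) = 122.892164 − 67.973417 = 54.918747
Δ = −N(−d₁) = -0.390047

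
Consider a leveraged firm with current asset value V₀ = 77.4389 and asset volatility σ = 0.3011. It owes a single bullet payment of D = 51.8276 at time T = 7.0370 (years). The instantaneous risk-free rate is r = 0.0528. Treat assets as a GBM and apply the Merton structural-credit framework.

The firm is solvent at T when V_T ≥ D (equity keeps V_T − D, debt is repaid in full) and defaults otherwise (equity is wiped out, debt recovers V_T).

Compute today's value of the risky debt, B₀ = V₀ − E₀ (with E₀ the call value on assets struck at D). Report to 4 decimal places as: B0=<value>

B0=32.2044

Apply the equity-as-call identities (strike 51.8276, horizon 7.0370 years):
d₁ = [ln(V₀/D) + (r + σ²/2)T] / (σ√T)
   = [ln(77.4389/51.8276) + (0.0528 + 0.5·0.3011²)·7.0370] / (0.3011·√7.0370)
   = [0.401566 + 0.690545] / 0.798738 = 1.367296
d₂ = d₁ − σ√T = 1.367296 − 0.798738 = 0.568557
N(d₁) = 0.914234,  N(d₂) = 0.715172,  e^(−rT) = 0.689662
E₀ = V₀·N(d₁) − D·e^(−rT)·N(d₂)
   = 77.4389·0.914234 − 51.8276·0.689662·0.715172 = 45.234490
B₀ = V₀ − E₀ = 77.4389 − 45.234490 = 32.204410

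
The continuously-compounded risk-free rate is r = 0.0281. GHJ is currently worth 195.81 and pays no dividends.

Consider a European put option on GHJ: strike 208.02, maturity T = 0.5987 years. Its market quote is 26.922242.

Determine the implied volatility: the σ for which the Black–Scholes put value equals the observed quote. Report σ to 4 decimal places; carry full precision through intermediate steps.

At σ = 0.3618 the Black–Scholes value reproduces the quote:
σ√T = 0.3618·√0.5987 = 0.279945
d₁ = (ln(S/K) + (r+σ²/2)T) / (σ√T) = (ln(195.81/208.02) + (0.0281+0.3618²/2)·0.5987) / 0.279945 = (-0.060489 + 0.056008) / 0.279945 = -0.016008
d₂ = d₁ − σ√T = -0.016008 − 0.279945 = -0.295953
e^{−rT} = 0.983317
N(−d₁) = 0.506386,  N(−d₂) = 0.616367
V = K·e^{−rT}·N(−d₂) − S·N(−d₁) = 126.077658 − 99.155415 = 26.922242 (matching the quote); vega is positive throughout, so no other σ reproduces this price

sigma = 0.3618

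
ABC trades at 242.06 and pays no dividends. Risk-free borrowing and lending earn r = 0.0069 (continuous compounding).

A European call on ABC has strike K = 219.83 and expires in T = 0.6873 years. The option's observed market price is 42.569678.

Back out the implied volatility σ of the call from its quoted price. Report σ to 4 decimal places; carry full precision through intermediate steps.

At σ = 0.3889 the Black–Scholes value reproduces the quote:
σ√T = 0.3889·√0.6873 = 0.322412
d₁ = (ln(S/K) + (r+σ²/2)T) / (σ√T) = (ln(242.06/219.83) + (0.0069+0.3889²/2)·0.6873) / 0.322412 = (0.096331 + 0.056717) / 0.322412 = 0.474698
d₂ = d₁ − σ√T = 0.474698 − 0.322412 = 0.152286
e^{−rT} = 0.995269
N(d₁) = 0.682499,  N(d₂) = 0.560519
V = S·N(d₁) − K·e^{−rT}·N(d₂) = 165.205653 − 122.635975 = 42.569678 (the quoted price), and the Black–Scholes price is strictly increasing in σ, so σ is unique

sigma = 0.3889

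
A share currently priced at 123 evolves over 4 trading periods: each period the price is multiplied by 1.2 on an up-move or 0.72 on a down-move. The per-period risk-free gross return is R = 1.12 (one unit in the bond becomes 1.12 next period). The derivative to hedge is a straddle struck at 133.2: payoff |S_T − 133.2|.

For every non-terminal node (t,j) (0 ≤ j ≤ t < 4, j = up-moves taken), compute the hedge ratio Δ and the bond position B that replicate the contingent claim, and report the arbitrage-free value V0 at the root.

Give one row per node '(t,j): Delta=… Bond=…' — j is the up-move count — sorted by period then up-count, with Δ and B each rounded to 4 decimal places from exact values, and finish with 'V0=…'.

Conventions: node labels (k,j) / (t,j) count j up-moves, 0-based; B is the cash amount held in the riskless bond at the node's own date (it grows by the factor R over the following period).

Under the risk-neutral measure, an up-move has probability p* = (R−d)/(u−d) = 0.8333 and values discount at R = 1.12.
Expiry values: V(4,0)=100.1452, V(4,1)=78.1086, V(4,2)=41.3810, V(4,3)=19.8317, V(4,4)=121.8528
(3,0): S=45.9095. Δ = (V_up−V_dn)/(S_up−S_dn) = (78.1086−100.1452)/(55.0914−33.0548) = -1.0000. V = [p*·78.1086 + (1−p*)·100.1452]/1.12 = 73.0191. B = V − Δ·S = 118.9286.
(3,1): S=76.5158. Δ = (V_up−V_dn)/(S_up−S_dn) = (41.3810−78.1086)/(91.8190−55.0914) = -1.0000. V = [p*·41.3810 + (1−p*)·78.1086]/1.12 = 42.4127. B = V − Δ·S = 118.9286.
(3,2): S=127.5264. Δ = (V_up−V_dn)/(S_up−S_dn) = (19.8317−41.3810)/(153.0317−91.8190) = -0.3520. V = [p*·19.8317 + (1−p*)·41.3810]/1.12 = 20.9136. B = V − Δ·S = 65.8080.
(3,3): S=212.5440. Δ = (V_up−V_dn)/(S_up−S_dn) = (121.8528−19.8317)/(255.0528−153.0317) = 1.0000. V = [p*·121.8528 + (1−p*)·19.8317]/1.12 = 93.6154. B = V − Δ·S = -118.9286.
(2,0): S=63.7632. Δ = (V_up−V_dn)/(S_up−S_dn) = (42.4127−73.0191)/(76.5158−45.9095) = -1.0000. V = [p*·42.4127 + (1−p*)·73.0191]/1.12 = 42.4230. B = V − Δ·S = 106.1862.
(2,1): S=106.2720. Δ = (V_up−V_dn)/(S_up−S_dn) = (20.9136−42.4127)/(127.5264−76.5158) = -0.4215. V = [p*·20.9136 + (1−p*)·42.4127]/1.12 = 21.8721. B = V − Δ·S = 66.6620.
(2,2): S=177.1200. Δ = (V_up−V_dn)/(S_up−S_dn) = (93.6154−20.9136)/(212.5440−127.5264) = 0.8551. V = [p*·93.6154 + (1−p*)·20.9136]/1.12 = 72.7665. B = V − Δ·S = -78.6957.
(1,0): S=88.5600. Δ = (V_up−V_dn)/(S_up−S_dn) = (21.8721−42.4230)/(106.2720−63.7632) = -0.4835. V = [p*·21.8721 + (1−p*)·42.4230]/1.12 = 22.5869. B = V − Δ·S = 65.4012.
(1,1): S=147.6000. Δ = (V_up−V_dn)/(S_up−S_dn) = (72.7665−21.8721)/(177.1200−106.2720) = 0.7184. V = [p*·72.7665 + (1−p*)·21.8721]/1.12 = 57.3965. B = V − Δ·S = -48.6334.
(0,0): S=123.0000. Δ = (V_up−V_dn)/(S_up−S_dn) = (57.3965−22.5869)/(147.6000−88.5600) = 0.5896. V = [p*·57.3965 + (1−p*)·22.5869]/1.12 = 46.0669. B = V − Δ·S = -26.4532.
Sanity check at the root: Δ(0,0)·S0 + B(0,0) reproduces V0 = 46.0669.

(0,0): Delta=0.5896 Bond=-26.4532
(1,0): Delta=-0.4835 Bond=65.4012
(1,1): Delta=0.7184 Bond=-48.6334
(2,0): Delta=-1.0000 Bond=106.1862
(2,1): Delta=-0.4215 Bond=66.6620
(2,2): Delta=0.8551 Bond=-78.6957
(3,0): Delta=-1.0000 Bond=118.9286
(3,1): Delta=-1.0000 Bond=118.9286
(3,2): Delta=-0.3520 Bond=65.8080
(3,3): Delta=1.0000 Bond=-118.9286
V0=46.0669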